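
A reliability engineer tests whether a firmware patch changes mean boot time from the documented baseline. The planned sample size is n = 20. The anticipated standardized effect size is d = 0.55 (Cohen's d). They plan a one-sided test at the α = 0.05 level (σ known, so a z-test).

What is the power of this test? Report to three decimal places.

Power ≈ 0.792

Noncentrality parameter: δ = d·√n = 0.55 × √20 = 2.4597
One-sided α = 0.05 → critical value z_{0.05} = 1.645.
Power = P(Z > 1.645 − δ) = Φ(0.815) = 0.7924.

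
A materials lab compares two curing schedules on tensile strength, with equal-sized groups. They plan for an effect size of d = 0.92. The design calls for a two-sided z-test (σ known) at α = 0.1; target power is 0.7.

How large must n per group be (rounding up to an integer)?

Set Φ(δ − 1.645) = 0.7; then δ − 1.645 = Φ⁻¹(0.7) = 0.524, giving δ = 2.169.
(The Φ(−δ − z_{α/2}) term is vanishingly small for δ > 0 and is dropped in the standard sample-size formula.)
δ = d·√(n/2) ⇒ n = 2(δ/d)² = 2 × (2.169 / 0.92)² = 11.12.
Rounding up, n = 12 per group.

n = 12 per group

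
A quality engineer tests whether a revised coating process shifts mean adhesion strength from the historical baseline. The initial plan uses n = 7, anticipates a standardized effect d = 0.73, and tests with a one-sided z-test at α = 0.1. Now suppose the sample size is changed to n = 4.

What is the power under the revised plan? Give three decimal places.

With n = 4: δ = d·√n = 0.73 × √4 = 1.4600. Critical value z_{0.1} = 1.282.
Revised power = P(Z > 1.282 − δ) = Φ(0.178) = 0.5708.

Power ≈ 0.571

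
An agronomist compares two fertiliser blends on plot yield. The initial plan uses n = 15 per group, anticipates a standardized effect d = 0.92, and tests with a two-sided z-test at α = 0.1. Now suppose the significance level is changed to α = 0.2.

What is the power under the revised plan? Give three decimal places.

Power ≈ 0.892

δ = d·√(n/2) = 0.92 × √(15/2) = 2.5195 (unchanged). New critical value: z_{0.1} = 1.282.
Revised power = Φ(δ − 1.282) + Φ(−δ − 1.282) = Φ(1.238) + Φ(-3.801) = 0.8921 + 0.0001 = 0.8922.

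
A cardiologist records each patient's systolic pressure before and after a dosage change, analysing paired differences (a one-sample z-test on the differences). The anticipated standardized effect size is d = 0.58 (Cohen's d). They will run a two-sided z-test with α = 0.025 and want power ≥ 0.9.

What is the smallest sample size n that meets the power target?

Set Φ(δ − 2.241) = 0.9; then δ − 2.241 = Φ⁻¹(0.9) = 1.282, giving δ = 3.523.
(The Φ(−δ − z_{α/2}) term is vanishingly small for δ > 0 and is dropped in the standard sample-size formula.)
δ = d·√n ⇒ n = (δ/d)² = (3.523 / 0.58)² = 36.89.
Rounding up, n = 37.

n = 37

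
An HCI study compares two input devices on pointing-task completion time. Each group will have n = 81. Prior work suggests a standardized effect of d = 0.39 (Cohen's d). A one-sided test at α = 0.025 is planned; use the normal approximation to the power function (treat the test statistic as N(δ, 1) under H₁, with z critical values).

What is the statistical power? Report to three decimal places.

Noncentrality parameter: δ = d·√(n/2) = 0.39 × √(81/2) = 2.4819
Critical value for a one-sided test at α = 0.025: z_α = 1.960.
Power = P(Z > 1.960 − δ) = Φ(0.522) = 0.6992.

Power ≈ 0.699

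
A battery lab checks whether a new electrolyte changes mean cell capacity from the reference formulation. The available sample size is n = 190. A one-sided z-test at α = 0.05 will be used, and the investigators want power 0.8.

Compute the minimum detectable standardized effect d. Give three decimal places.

Required noncentrality: δ = z_{0.05} + z_{0.20} = 1.645 + 0.842 = 2.486.
δ = d·√n ⇒ d = δ/√n = 2.486/√190 = 0.1804.

d ≈ 0.180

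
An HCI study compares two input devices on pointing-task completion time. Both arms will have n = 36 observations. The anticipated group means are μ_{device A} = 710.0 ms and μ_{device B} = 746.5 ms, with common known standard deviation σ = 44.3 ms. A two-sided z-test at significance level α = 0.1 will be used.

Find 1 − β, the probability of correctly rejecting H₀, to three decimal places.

Power ≈ 0.968

Standardized effect: d = |μ_{device A} − μ_{device B}| / σ = |710.0 − 746.5| / 44.3 = 0.8239
Noncentrality parameter: δ = d·√(n/2) = 0.8239 × √(36/2) = 3.4956
Critical value for a two-sided test at α = 0.1: z_{α/2} = 1.645.
Power = Φ(δ − 1.645) + Φ(−δ − 1.645) = Φ(1.851) + Φ(-5.140) = 0.9679 + 0.0000 = 0.9679.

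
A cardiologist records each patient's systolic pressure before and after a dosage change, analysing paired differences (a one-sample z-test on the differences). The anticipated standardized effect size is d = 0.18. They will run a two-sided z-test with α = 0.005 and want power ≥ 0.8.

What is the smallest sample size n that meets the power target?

n = 411

Set Φ(δ − 2.807) = 0.8; then δ − 2.807 = Φ⁻¹(0.8) = 0.842, giving δ = 3.649.
(The Φ(−δ − z_{α/2}) term is vanishingly small for δ > 0 and is dropped in the standard sample-size formula.)
δ = d·√n ⇒ n = (δ/d)² = (3.649 / 0.18)² = 410.89.
Round up to the next whole unit.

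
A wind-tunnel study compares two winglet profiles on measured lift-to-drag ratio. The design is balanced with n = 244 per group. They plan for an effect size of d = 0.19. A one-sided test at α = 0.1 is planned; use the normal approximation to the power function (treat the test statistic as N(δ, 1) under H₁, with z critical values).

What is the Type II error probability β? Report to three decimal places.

β ≈ 0.207

Noncentrality parameter: δ = d·√(n/2) = 0.19 × √(244/2) = 2.0986
Critical value for a one-sided test at α = 0.1: z_α = 1.282.
Power = P(Z > 1.282 − δ) = Φ(0.817) = 0.7931.
Type II error: β = 1 − power = 1 − 0.7931 = 0.2069.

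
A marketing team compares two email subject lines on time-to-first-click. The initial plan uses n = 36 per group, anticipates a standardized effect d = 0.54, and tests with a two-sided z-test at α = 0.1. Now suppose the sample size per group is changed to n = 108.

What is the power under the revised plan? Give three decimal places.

Power ≈ 0.990

With n = 108 per group: δ = d·√(n/2) = 0.54 × √(108/2) = 3.9682. Critical value z_{0.05} = 1.645.
Revised power = Φ(δ − 1.645) + Φ(−δ − 1.645) = Φ(2.323) + Φ(-5.613) = 0.9899 + 0.0000 = 0.9899.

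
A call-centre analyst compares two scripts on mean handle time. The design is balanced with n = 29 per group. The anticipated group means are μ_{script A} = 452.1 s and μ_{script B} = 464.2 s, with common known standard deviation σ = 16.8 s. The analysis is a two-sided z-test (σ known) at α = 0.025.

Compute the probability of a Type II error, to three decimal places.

Standardized effect: d = |μ_{script A} − μ_{script B}| / σ = |452.1 − 464.2| / 16.8 = 0.7202
Noncentrality parameter: δ = d·√(n/2) = 0.7202 × √(29/2) = 2.7426
Critical value for a two-sided test at α = 0.025: z_{α/2} = 2.241.
Power = Φ(δ − 2.241) + Φ(−δ − 2.241) = Φ(0.501) + Φ(-4.984) = 0.6919 + 0.0000 = 0.6919.
Type II error: β = 1 − power = 1 − 0.6919 = 0.3081.

β ≈ 0.308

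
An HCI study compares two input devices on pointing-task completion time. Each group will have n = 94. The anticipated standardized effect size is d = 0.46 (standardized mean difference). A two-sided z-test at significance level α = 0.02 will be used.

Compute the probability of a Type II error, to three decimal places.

Noncentrality parameter: δ = d·√(n/2) = 0.46 × √(94/2) = 3.1536
Two-sided α = 0.02 → critical value z_{0.01} = 2.326.
Power = Φ(δ − 2.326) + Φ(−δ − 2.326) = Φ(0.827) + Φ(-5.480) = 0.7960 + 0.0000 = 0.7960.
Type II error: β = 1 − power = 1 − 0.7960 = 0.2040.

β ≈ 0.204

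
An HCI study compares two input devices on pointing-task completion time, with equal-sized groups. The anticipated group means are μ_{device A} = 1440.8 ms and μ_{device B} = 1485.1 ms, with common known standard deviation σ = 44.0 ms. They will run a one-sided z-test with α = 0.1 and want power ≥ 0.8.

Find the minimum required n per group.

Standardized effect: d = |μ_{device A} − μ_{device B}| / σ = |1440.8 − 1485.1| / 44.0 = 1.0068
Set Φ(δ − 1.282) = 0.8; then δ − 1.282 = Φ⁻¹(0.8) = 0.842, giving δ = 2.123.
δ = d·√(n/2) ⇒ n = 2(δ/d)² = 2 × (2.123 / 1.0068)² = 8.89.
Round up to the next whole unit.

n = 9 per group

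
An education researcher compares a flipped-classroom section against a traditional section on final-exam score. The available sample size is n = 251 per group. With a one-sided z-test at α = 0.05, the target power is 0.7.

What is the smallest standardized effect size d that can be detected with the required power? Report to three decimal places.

Need Φ(δ − 1.645) = 0.7, so δ = 1.645 + 0.524 = 2.169.
δ = d·√(n/2) ⇒ d = δ/√(n/2) = 2.169/√(251/2) = 0.1936.

d ≈ 0.194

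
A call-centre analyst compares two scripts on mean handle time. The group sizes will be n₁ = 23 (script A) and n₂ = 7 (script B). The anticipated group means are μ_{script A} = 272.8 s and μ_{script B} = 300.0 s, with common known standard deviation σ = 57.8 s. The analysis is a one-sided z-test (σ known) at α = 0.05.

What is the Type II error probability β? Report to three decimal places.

Standardized effect: d = |μ_{script A} − μ_{script B}| / σ = |272.8 − 300.0| / 57.8 = 0.4706
Noncentrality parameter: δ = d / √(1/n₁ + 1/n₂) = 0.4706 / √(1/23 + 1/7) = 1.0902
One-sided α = 0.05 → critical value z_{0.05} = 1.645.
Power = Φ(δ − 1.645) = Φ(-0.555) = 0.2896.
Type II error: β = 1 − power = 1 − 0.2896 = 0.7104.

β ≈ 0.710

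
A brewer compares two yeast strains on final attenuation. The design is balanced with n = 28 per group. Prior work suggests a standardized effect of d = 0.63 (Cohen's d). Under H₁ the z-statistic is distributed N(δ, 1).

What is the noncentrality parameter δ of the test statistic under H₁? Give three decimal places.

δ ≈ 2.357

δ = d·√(n/2) = 0.63 × √(28/2) = 2.3572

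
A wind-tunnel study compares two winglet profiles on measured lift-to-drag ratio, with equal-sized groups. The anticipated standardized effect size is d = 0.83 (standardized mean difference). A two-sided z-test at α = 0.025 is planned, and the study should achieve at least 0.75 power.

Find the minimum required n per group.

For power 0.75 need Φ(δ − z_{0.0125}) = 0.75, so δ = z_{0.0125} + z_{0.25} = 2.241 + 0.674 = 2.916.
(The Φ(−δ − z_{α/2}) term is vanishingly small for δ > 0 and is dropped in the standard sample-size formula.)
δ = d·√(n/2) ⇒ n = 2(δ/d)² = 2 × (2.916 / 0.83)² = 24.68.
Round up to the next whole unit.

n = 25 per group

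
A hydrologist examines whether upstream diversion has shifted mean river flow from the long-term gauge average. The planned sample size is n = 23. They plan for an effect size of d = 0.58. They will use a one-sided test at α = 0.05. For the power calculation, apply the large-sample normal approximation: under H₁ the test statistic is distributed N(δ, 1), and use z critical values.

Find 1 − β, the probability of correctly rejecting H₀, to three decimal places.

Power ≈ 0.872

Noncentrality parameter: δ = d·√n = 0.58 × √23 = 2.7816
One-sided α = 0.05 → critical value z_{0.05} = 1.645.
Power = P(Z > 1.645 − δ) = Φ(1.137) = 0.8722.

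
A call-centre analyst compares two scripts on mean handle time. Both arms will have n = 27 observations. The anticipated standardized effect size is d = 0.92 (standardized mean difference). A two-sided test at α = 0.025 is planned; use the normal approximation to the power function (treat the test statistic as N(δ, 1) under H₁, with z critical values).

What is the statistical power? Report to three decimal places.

Power ≈ 0.873

Noncentrality parameter: δ = d·√(n/2) = 0.92 × √(27/2) = 3.3803
Critical value for a two-sided test at α = 0.025: z_{α/2} = 2.241.
Power = Φ(δ − 2.241) + Φ(−δ − 2.241) = Φ(1.139) + Φ(-5.622) = 0.8726 + 0.0000 = 0.8726.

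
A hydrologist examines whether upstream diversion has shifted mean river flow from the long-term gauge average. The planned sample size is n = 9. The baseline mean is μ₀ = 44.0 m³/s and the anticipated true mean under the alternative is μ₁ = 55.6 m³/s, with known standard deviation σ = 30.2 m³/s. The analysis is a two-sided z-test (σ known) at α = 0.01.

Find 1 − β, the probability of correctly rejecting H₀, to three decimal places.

Power ≈ 0.077

Standardized effect: d = |μ₁ − μ₀| / σ = |55.6 − 44.0| / 30.2 = 0.3841
Noncentrality parameter: δ = d·√n = 0.3841 × √9 = 1.1523
Critical value for a two-sided test at α = 0.01: z_{α/2} = 2.576.
Power = Φ(δ − 2.576) + Φ(−δ − 2.576) = Φ(-1.424) + Φ(-3.728) = 0.0773 + 0.0001 = 0.0774.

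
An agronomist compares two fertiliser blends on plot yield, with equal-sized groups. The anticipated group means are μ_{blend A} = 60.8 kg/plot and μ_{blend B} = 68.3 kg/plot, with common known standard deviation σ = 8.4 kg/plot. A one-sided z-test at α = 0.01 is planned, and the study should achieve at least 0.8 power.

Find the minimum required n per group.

Standardized effect: d = |μ_{blend A} − μ_{blend B}| / σ = |60.8 − 68.3| / 8.4 = 0.8929
Set Φ(δ − 2.326) = 0.8; then δ − 2.326 = Φ⁻¹(0.8) = 0.842, giving δ = 3.168.
δ = d·√(n/2) ⇒ n = 2(δ/d)² = 2 × (3.168 / 0.8929)² = 25.18.
Round up to the next whole unit.

n = 26 per group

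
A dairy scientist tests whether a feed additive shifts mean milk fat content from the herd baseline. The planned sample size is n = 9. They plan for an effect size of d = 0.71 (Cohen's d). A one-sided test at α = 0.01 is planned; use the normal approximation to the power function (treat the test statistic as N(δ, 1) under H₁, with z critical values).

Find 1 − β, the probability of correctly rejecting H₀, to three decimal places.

Noncentrality parameter: δ = d·√n = 0.71 × √9 = 2.1300
Critical value for a one-sided test at α = 0.01: z_α = 2.326.
Power = P(Z > 2.326 − δ) = Φ(-0.196) = 0.4222.

Power ≈ 0.422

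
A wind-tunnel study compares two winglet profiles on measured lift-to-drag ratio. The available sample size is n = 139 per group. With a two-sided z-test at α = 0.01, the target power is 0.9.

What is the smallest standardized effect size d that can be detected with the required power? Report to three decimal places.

Required noncentrality: δ = z_{0.005} + z_{0.10} = 2.576 + 1.282 = 3.857.
(Lower-tail contribution to power is negligible for δ > 0.)
δ = d·√(n/2) ⇒ d = δ/√(n/2) = 3.857/√(139/2) = 0.4627.

d ≈ 0.463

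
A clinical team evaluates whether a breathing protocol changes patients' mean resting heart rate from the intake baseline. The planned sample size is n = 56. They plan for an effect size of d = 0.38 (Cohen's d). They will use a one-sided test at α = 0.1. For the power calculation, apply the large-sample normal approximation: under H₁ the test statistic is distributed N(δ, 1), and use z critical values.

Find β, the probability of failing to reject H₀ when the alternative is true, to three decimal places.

Noncentrality parameter: δ = d·√n = 0.38 × √56 = 2.8437
Critical value for a one-sided test at α = 0.1: z_α = 1.282.
Power = P(Z > 1.282 − δ) = Φ(1.562) = 0.9409.
Type II error: β = 1 − power = 1 − 0.9409 = 0.0591.

β ≈ 0.059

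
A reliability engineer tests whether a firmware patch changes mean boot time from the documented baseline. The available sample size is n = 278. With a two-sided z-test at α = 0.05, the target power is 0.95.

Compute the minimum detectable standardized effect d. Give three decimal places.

Need Φ(δ − 1.960) = 0.95, so δ = 1.960 + 1.645 = 3.605.
(Lower-tail contribution to power is negligible for δ > 0.)
δ = d·√n ⇒ d = δ/√n = 3.605/√278 = 0.2162.

d ≈ 0.216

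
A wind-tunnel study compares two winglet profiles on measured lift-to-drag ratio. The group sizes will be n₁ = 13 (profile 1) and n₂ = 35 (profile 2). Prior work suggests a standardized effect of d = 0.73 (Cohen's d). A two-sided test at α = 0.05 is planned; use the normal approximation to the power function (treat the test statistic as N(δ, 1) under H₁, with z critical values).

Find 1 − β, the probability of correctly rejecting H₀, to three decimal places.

Noncentrality parameter: δ = d / √(1/n₁ + 1/n₂) = 0.73 / √(1/13 + 1/35) = 2.2475
Critical value for a two-sided test at α = 0.05: z_{α/2} = 1.960.
Power = Φ(δ − 1.960) + Φ(−δ − 1.960) = Φ(0.288) + Φ(-4.208) = 0.6132 + 0.0000 = 0.6132.

Power ≈ 0.613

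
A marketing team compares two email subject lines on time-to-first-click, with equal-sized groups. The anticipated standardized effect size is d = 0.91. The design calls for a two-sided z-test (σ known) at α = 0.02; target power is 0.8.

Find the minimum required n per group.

n = 25 per group

For power 0.8 need Φ(δ − z_{0.01}) = 0.8, so δ = z_{0.01} + z_{0.20} = 2.326 + 0.842 = 3.168.
(The Φ(−δ − z_{α/2}) term is vanishingly small for δ > 0 and is dropped in the standard sample-size formula.)
δ = d·√(n/2) ⇒ n = 2(δ/d)² = 2 × (3.168 / 0.91)² = 24.24.
Rounding up, n = 25 per group.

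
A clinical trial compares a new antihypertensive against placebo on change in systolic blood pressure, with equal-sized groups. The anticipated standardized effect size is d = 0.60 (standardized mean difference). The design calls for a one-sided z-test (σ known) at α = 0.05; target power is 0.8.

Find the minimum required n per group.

n = 35 per group

Set Φ(δ − 1.645) = 0.8; then δ − 1.645 = Φ⁻¹(0.8) = 0.842, giving δ = 2.486.
δ = d·√(n/2) ⇒ n = 2(δ/d)² = 2 × (2.486 / 0.60)² = 34.35.
Rounding up, n = 35 per group.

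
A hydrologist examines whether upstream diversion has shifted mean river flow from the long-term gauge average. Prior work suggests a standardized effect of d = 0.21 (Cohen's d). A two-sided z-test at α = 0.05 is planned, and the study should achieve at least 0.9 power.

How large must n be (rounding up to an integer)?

Set Φ(δ − 1.960) = 0.9; then δ − 1.960 = Φ⁻¹(0.9) = 1.282, giving δ = 3.242.
(The Φ(−δ − z_{α/2}) term is vanishingly small for δ > 0 and is dropped in the standard sample-size formula.)
δ = d·√n ⇒ n = (δ/d)² = (3.242 / 0.21)² = 238.26.
Rounding up, n = 239.

n = 239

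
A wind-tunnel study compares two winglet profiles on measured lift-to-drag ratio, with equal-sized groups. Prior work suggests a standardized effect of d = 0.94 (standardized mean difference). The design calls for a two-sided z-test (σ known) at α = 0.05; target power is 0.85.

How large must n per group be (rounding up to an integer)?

n = 21 per group

For power 0.85 need Φ(δ − z_{0.025}) = 0.85, so δ = z_{0.025} + z_{0.15} = 1.960 + 1.036 = 2.996.
(For δ > 0 the lower-tail rejection region contributes negligibly to power, so the one-term inversion is standard.)
δ = d·√(n/2) ⇒ n = 2(δ/d)² = 2 × (2.996 / 0.94)² = 20.32.
Rounding up, n = 21 per group.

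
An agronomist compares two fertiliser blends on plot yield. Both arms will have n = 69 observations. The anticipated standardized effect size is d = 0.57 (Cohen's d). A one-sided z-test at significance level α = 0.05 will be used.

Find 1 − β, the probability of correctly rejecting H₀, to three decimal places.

Power ≈ 0.956

Noncentrality parameter: δ = d·√(n/2) = 0.57 × √(69/2) = 3.3480
One-sided α = 0.05 → critical value z_{0.05} = 1.645.
Power = Φ(δ − 1.645) = Φ(1.703) = 0.9557.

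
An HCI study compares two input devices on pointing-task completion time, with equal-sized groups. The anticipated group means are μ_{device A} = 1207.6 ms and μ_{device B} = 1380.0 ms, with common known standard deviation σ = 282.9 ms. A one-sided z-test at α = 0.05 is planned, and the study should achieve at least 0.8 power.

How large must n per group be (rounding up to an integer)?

Standardized effect: d = |μ_{device A} − μ_{device B}| / σ = |1207.6 − 1380.0| / 282.9 = 0.6094
Set Φ(δ − 1.645) = 0.8; then δ − 1.645 = Φ⁻¹(0.8) = 0.842, giving δ = 2.486.
δ = d·√(n/2) ⇒ n = 2(δ/d)² = 2 × (2.486 / 0.6094)² = 33.30.
Round up to the next whole unit.

n = 34 per group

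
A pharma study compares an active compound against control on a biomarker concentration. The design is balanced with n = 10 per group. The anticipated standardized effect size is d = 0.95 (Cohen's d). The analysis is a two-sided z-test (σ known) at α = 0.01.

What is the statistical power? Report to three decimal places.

Power ≈ 0.326

Noncentrality parameter: δ = d·√(n/2) = 0.95 × √(10/2) = 2.1243
Critical value for a two-sided test at α = 0.01: z_{α/2} = 2.576.
Power = Φ(δ − 2.576) + Φ(−δ − 2.576) = Φ(-0.452) + Φ(-4.700) = 0.3258 + 0.0000 = 0.3258.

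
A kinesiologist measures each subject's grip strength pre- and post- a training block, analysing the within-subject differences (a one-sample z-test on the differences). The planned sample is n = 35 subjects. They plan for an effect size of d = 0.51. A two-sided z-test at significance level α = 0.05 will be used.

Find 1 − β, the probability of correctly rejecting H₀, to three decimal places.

Noncentrality parameter: δ = d·√n = 0.51 × √35 = 3.0172
Two-sided α = 0.05 → critical value z_{0.025} = 1.960.
Power = Φ(δ − 1.960) + Φ(−δ − 1.960) = Φ(1.057) + Φ(-4.977) = 0.8548 + 0.0000 = 0.8548.

Power ≈ 0.855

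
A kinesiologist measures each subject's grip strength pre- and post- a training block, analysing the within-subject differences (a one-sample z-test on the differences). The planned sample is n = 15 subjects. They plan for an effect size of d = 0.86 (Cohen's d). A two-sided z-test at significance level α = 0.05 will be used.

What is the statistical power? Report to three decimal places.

Noncentrality parameter: δ = d·√n = 0.86 × √15 = 3.3308
Critical value for a two-sided test at α = 0.05: z_{α/2} = 1.960.
Power = Φ(δ − 1.960) + Φ(−δ − 1.960) = Φ(1.371) + Φ(-5.291) = 0.9148 + 0.0000 = 0.9148.

Power ≈ 0.915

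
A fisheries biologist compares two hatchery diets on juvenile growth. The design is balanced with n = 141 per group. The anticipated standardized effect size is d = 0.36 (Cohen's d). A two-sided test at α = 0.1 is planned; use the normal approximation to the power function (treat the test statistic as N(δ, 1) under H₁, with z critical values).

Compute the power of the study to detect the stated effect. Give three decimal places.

Power ≈ 0.916

Noncentrality parameter: λ = d·√(n/2) = 0.36 × √(141/2) = 3.0227
Critical value for a two-sided test at α = 0.1: z_{α/2} = 1.645.
Power = Φ(λ − 1.645) + Φ(−λ − 1.645) = Φ(1.378) + Φ(-4.668) = 0.9159 + 0.0000 = 0.9159.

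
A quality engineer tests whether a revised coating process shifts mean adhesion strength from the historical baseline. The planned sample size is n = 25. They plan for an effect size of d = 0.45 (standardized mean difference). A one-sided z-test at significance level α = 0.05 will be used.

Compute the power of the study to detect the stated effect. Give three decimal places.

Noncentrality parameter: δ = d·√n = 0.45 × √25 = 2.2500
Critical value for a one-sided test at α = 0.05: z_α = 1.645.
Power = P(Z > 1.645 − δ) = Φ(0.605) = 0.7275.

Power ≈ 0.727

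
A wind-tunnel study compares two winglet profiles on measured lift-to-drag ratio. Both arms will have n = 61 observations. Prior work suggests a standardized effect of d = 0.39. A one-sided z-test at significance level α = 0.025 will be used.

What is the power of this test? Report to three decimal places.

Power ≈ 0.577

Noncentrality parameter: δ = d·√(n/2) = 0.39 × √(61/2) = 2.1538
Critical value for a one-sided test at α = 0.025: z_α = 1.960.
Power = P(Z > 1.960 − δ) = Φ(0.194) = 0.5769.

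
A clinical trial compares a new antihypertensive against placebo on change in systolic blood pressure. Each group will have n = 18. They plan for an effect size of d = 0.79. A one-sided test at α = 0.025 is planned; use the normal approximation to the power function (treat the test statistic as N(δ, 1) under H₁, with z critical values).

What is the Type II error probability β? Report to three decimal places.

β ≈ 0.341

Noncentrality parameter: δ = d·√(n/2) = 0.79 × √(18/2) = 2.3700
Critical value for a one-sided test at α = 0.025: z_α = 1.960.
Power = Φ(δ − 1.960) = Φ(0.410) = 0.6591.
Type II error: β = 1 − power = 1 − 0.6591 = 0.3409.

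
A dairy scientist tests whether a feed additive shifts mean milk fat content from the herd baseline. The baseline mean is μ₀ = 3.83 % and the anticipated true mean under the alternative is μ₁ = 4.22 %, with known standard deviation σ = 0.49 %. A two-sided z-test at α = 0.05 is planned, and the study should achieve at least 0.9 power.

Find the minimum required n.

n = 17

Standardized effect: d = |μ₁ − μ₀| / σ = |4.22 − 3.83| / 0.49 = 0.7959
For power 0.9 need Φ(δ − z_{0.025}) = 0.9, so δ = z_{0.025} + z_{0.10} = 1.960 + 1.282 = 3.242.
(Ignoring the negligible lower-tail rejection probability gives the usual closed-form inversion.)
δ = d·√n ⇒ n = (δ/d)² = (3.242 / 0.7959)² = 16.59.
Round up to the next whole unit.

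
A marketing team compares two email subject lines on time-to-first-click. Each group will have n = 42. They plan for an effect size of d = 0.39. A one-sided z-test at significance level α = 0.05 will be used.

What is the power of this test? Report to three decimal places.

Power ≈ 0.557

Noncentrality parameter: δ = d·√(n/2) = 0.39 × √(42/2) = 1.7872
Critical value for a one-sided test at α = 0.05: z_α = 1.645.
Power = P(Z > 1.645 − δ) = Φ(0.142) = 0.5566.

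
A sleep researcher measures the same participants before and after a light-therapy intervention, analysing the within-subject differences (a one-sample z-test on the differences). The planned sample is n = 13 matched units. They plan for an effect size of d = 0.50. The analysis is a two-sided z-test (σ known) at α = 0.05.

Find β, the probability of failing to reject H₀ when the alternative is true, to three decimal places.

Noncentrality parameter: δ = d·√n = 0.50 × √13 = 1.8028
Critical value for a two-sided test at α = 0.05: z_{α/2} = 1.960.
Power = Φ(δ − 1.960) + Φ(−δ − 1.960) = Φ(-0.157) + Φ(-3.763) = 0.4375 + 0.0001 = 0.4376.
Type II error: β = 1 − power = 1 − 0.4376 = 0.5624.

β ≈ 0.562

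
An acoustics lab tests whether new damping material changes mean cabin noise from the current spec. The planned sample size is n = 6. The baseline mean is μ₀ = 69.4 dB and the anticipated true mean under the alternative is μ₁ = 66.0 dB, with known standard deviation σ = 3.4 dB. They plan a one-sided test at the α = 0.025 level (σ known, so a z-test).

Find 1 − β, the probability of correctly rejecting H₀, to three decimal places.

Standardized effect: d = |μ₁ − μ₀| / σ = |66.0 − 69.4| / 3.4 = 1.0000
Noncentrality parameter: δ = d·√n = 1.0000 × √6 = 2.4495
Critical value for a one-sided test at α = 0.025: z_α = 1.960.
Power = Φ(δ − 1.960) = Φ(0.490) = 0.6878.

Power ≈ 0.688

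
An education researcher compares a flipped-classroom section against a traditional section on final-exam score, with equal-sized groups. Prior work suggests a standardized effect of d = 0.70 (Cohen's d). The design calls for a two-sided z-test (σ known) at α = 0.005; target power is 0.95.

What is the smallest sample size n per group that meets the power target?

n = 81 per group

Set Φ(δ − 2.807) = 0.95; then δ − 2.807 = Φ⁻¹(0.95) = 1.645, giving δ = 4.452.
(For δ > 0 the lower-tail rejection region contributes negligibly to power, so the one-term inversion is standard.)
δ = d·√(n/2) ⇒ n = 2(δ/d)² = 2 × (4.452 / 0.70)² = 80.90.
Rounding up, n = 81 per group.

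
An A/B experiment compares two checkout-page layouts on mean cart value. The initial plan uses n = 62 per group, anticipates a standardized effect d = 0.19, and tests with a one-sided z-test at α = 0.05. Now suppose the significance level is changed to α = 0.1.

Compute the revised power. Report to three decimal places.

δ = d·√(n/2) = 0.19 × √(62/2) = 1.0579 (unchanged). New critical value: z_{0.1} = 1.282.
Revised power = P(Z > 1.282 − δ) = Φ(-0.224) = 0.4115.

Power ≈ 0.412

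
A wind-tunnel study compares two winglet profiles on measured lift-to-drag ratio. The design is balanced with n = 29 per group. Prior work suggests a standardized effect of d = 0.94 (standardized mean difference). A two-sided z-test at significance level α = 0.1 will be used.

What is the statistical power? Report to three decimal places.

Noncentrality parameter: λ = d·√(n/2) = 0.94 × √(29/2) = 3.5794
Critical value for a two-sided test at α = 0.1: z_{α/2} = 1.645.
Power = Φ(λ − 1.645) + Φ(−λ − 1.645) = Φ(1.935) + Φ(-5.224) = 0.9735 + 0.0000 = 0.9735.

Power ≈ 0.973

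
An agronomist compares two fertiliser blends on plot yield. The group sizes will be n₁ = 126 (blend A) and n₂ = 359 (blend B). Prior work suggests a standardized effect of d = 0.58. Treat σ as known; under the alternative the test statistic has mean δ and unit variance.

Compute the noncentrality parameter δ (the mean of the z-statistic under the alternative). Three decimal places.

δ ≈ 5.601

The noncentrality parameter scales effect size by the design's sample-size factor: δ = d / √(1/n₁ + 1/n₂) = 0.58 / √(1/126 + 1/359) = 5.6013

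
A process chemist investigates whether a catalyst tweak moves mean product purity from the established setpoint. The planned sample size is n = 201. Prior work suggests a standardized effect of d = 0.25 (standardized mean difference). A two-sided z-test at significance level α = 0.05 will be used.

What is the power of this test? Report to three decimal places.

Power ≈ 0.943

Noncentrality parameter: δ = d·√n = 0.25 × √201 = 3.5444
Critical value for a two-sided test at α = 0.05: z_{α/2} = 1.960.
Power = Φ(δ − 1.960) + Φ(−δ − 1.960) = Φ(1.584) + Φ(-5.504) = 0.9434 + 0.0000 = 0.9434.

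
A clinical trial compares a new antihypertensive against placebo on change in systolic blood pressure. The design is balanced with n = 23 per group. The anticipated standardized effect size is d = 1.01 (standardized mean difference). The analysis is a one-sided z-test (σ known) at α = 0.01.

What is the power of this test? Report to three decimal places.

Noncentrality parameter: λ = d·√(n/2) = 1.01 × √(23/2) = 3.4251
One-sided α = 0.01 → critical value z_{0.01} = 2.326.
Power = P(Z > 2.326 − λ) = Φ(1.099) = 0.8641.

Power ≈ 0.864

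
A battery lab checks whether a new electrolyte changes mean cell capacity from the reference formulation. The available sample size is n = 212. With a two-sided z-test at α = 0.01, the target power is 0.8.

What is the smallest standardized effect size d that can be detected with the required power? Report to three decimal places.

Need Φ(δ − 2.576) = 0.8, so δ = 2.576 + 0.842 = 3.417.
(The second rejection-region term Φ(−δ − z_{α/2}) is negligible and dropped.)
δ = d·√n ⇒ d = δ/√n = 3.417/√212 = 0.2347.

d ≈ 0.235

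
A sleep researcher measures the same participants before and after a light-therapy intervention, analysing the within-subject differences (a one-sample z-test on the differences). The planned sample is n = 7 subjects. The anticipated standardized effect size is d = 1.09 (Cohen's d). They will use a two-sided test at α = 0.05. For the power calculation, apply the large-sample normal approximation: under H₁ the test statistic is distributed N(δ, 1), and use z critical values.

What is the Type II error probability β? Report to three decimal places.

Noncentrality parameter: δ = d·√n = 1.09 × √7 = 2.8839
Critical value for a two-sided test at α = 0.05: z_{α/2} = 1.960.
Power = Φ(δ − 1.960) + Φ(−δ − 1.960) = Φ(0.924) + Φ(-4.844) = 0.8222 + 0.0000 = 0.8222.
Type II error: β = 1 − power = 1 − 0.8222 = 0.1778.

β ≈ 0.178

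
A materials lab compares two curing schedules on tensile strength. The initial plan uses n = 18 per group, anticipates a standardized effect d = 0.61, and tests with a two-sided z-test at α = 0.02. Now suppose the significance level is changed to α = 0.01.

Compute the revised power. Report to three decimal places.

Power ≈ 0.228

δ = d·√(n/2) = 0.61 × √(18/2) = 1.8300 (unchanged). New critical value: z_{0.005} = 2.576.
Revised power = Φ(δ − 2.576) + Φ(−δ − 2.576) = Φ(-0.746) + Φ(-4.406) = 0.2279 + 0.0000 = 0.2279.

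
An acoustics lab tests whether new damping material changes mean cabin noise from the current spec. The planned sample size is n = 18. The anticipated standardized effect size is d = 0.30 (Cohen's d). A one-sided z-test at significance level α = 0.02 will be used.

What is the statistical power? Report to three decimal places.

Power ≈ 0.217

Noncentrality parameter: δ = d·√n = 0.30 × √18 = 1.2728
Critical value for a one-sided test at α = 0.02: z_α = 2.054.
Power = Φ(δ − 2.054) = Φ(-0.781) = 0.2174.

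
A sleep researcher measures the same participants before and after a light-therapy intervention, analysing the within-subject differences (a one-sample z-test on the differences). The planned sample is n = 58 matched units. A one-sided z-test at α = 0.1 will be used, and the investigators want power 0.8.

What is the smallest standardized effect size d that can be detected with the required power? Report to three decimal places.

d ≈ 0.279

Required noncentrality: δ = z_{0.1} + z_{0.20} = 1.282 + 0.842 = 2.123.
δ = d·√n ⇒ d = δ/√n = 2.123/√58 = 0.2788.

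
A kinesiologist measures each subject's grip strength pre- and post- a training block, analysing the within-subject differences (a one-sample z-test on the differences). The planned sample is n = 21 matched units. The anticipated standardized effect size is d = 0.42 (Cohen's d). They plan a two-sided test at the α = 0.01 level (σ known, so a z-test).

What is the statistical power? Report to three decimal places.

Noncentrality parameter: λ = d·√n = 0.42 × √21 = 1.9247
Two-sided α = 0.01 → critical value z_{0.005} = 2.576.
Power = Φ(λ − 2.576) + Φ(−λ − 2.576) = Φ(-0.651) + Φ(-4.501) = 0.2575 + 0.0000 = 0.2575.

Power ≈ 0.257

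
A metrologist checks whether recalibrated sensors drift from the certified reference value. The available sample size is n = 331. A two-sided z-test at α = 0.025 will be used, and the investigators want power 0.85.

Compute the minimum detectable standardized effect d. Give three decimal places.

Need Φ(δ − 2.241) = 0.85, so δ = 2.241 + 1.036 = 3.278.
(The second rejection-region term Φ(−δ − z_{α/2}) is negligible and dropped.)
δ = d·√n ⇒ d = δ/√n = 3.278/√331 = 0.1802.

d ≈ 0.180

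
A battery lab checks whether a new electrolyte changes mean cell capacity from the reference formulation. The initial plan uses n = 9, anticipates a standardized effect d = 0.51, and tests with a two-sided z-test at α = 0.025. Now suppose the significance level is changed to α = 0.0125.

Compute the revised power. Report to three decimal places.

Power ≈ 0.167

δ = d·√n = 0.51 × √9 = 1.5300 (unchanged). New critical value: z_{0.0063} = 2.498.
Revised power = Φ(δ − 2.498) + Φ(−δ − 2.498) = Φ(-0.968) + Φ(-4.028) = 0.1666 + 0.0000 = 0.1666.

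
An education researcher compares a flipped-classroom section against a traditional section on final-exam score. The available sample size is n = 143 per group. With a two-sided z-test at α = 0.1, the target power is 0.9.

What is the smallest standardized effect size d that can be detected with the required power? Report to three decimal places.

Need Φ(δ − 1.645) = 0.9, so δ = 1.645 + 1.282 = 2.926.
(Lower-tail contribution to power is negligible for δ > 0.)
δ = d·√(n/2) ⇒ d = δ/√(n/2) = 2.926/√(143/2) = 0.3461.

d ≈ 0.346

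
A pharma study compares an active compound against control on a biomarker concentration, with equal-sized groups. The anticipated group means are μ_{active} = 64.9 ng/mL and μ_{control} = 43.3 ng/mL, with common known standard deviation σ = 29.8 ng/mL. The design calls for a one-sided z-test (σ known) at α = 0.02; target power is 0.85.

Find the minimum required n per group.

n = 37 per group

Standardized effect: d = |μ_{active} − μ_{control}| / σ = |64.9 − 43.3| / 29.8 = 0.7248
For power 0.85 need Φ(δ − z_{0.02}) = 0.85, so δ = z_{0.02} + z_{0.15} = 2.054 + 1.036 = 3.090.
δ = d·√(n/2) ⇒ n = 2(δ/d)² = 2 × (3.090 / 0.7248)² = 36.35.
Round up to the next whole unit.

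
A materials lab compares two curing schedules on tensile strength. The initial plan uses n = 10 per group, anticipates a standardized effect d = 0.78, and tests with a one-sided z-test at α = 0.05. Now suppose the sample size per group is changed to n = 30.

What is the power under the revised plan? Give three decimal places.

With n = 30 per group: δ = d·√(n/2) = 0.78 × √(30/2) = 3.0209. Critical value z_{0.05} = 1.645.
Revised power = Φ(δ − 1.645) = Φ(1.376) = 0.9156.

Power ≈ 0.916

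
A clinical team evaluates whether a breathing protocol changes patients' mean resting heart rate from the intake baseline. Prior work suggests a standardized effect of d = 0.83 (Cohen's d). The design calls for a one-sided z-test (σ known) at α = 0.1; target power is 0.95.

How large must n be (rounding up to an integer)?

n = 13

Set Φ(δ − 1.282) = 0.95; then δ − 1.282 = Φ⁻¹(0.95) = 1.645, giving δ = 2.926.
δ = d·√n ⇒ n = (δ/d)² = (2.926 / 0.83)² = 12.43.
Rounding up, n = 13.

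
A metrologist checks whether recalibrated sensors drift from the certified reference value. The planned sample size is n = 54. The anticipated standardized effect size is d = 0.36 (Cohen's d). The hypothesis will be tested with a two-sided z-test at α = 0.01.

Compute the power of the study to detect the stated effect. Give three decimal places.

Noncentrality parameter: δ = d·√n = 0.36 × √54 = 2.6454
Two-sided α = 0.01 → critical value z_{0.005} = 2.576.
Power = Φ(δ − 2.576) + Φ(−δ − 2.576) = Φ(0.070) + Φ(-5.221) = 0.5278 + 0.0000 = 0.5278.

Power ≈ 0.528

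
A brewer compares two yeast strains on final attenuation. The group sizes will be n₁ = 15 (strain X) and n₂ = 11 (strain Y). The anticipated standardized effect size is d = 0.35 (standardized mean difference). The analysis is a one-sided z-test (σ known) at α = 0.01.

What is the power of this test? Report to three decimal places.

Power ≈ 0.074

Noncentrality parameter: δ = d / √(1/n₁ + 1/n₂) = 0.35 / √(1/15 + 1/11) = 0.8817
One-sided α = 0.01 → critical value z_{0.01} = 2.326.
Power = Φ(δ − 2.326) = Φ(-1.445) = 0.0743.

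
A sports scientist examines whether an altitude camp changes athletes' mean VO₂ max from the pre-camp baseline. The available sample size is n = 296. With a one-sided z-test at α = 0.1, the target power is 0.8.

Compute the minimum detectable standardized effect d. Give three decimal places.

Required noncentrality: δ = z_{0.1} + z_{0.20} = 1.282 + 0.842 = 2.123.
δ = d·√n ⇒ d = δ/√n = 2.123/√296 = 0.1234.

d ≈ 0.123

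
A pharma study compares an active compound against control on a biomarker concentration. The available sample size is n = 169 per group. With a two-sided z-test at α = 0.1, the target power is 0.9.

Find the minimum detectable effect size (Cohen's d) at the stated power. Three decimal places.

Need Φ(δ − 1.645) = 0.9, so δ = 1.645 + 1.282 = 2.926.
(The second rejection-region term Φ(−δ − z_{α/2}) is negligible and dropped.)
δ = d·√(n/2) ⇒ d = δ/√(n/2) = 2.926/√(169/2) = 0.3184.

d ≈ 0.318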